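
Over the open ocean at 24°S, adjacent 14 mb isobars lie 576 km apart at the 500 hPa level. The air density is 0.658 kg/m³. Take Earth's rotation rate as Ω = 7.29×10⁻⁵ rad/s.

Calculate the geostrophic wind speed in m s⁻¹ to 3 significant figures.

Coriolis parameter at 24°S:
f = 2Ω sin φ = 2 × 7.29×10⁻⁵ × sin 24° = 5.93×10⁻⁵ s⁻¹
Pressure gradient: |∂P/∂n| = 1400 Pa / 576000 m = 2.43×10⁻³ Pa/m
Geostrophic balance (pressure-gradient force = Coriolis force):
V_g = (1/(fρ)) |∂P/∂n| = 2.43×10⁻³ / (5.93×10⁻⁵ × 0.658) = 62.3 m/s

62.3 m s⁻¹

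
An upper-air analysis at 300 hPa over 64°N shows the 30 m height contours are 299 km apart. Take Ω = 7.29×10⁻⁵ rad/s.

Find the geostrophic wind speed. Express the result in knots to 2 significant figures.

15 knots

Coriolis parameter at 64°N:
f = 2Ω sin φ = 2 × 7.29×10⁻⁵ × sin 64° = 1.31×10⁻⁴ s⁻¹
Height gradient: |∂Z/∂n| = 30 m / 299000 m = 1.00×10⁻⁴
On a pressure surface, geostrophic balance gives V_g = (g/f)|∂Z/∂n|:
V_g = 9.81 × 1.00×10⁻⁴ / 1.31×10⁻⁴ = 7.51 m/s
Converting: 7.51 m/s × 1.944 = 15 knots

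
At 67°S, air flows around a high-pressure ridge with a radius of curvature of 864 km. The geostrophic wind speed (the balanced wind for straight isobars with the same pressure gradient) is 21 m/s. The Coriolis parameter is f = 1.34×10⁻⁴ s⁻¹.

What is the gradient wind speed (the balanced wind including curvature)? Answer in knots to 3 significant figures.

Around a high, pressure-gradient force acts outward with centrifugal, so Coriolis balances both:
fV = (1/ρ)|∂P/∂n| + V²/R  →  V² − fR·V + fR·V_g = 0
With fR = 1.34×10⁻⁴ × 864×10³ m = 116 m/s:
V = [fR − √((fR)² − 4 fR V_g)]/2 = [116 − √(116² − 4×116×21)]/2 = 27.6 m/s
Supergeostrophic (V > V_g = 21 m/s), as expected around a high.
Converting: 27.6 m/s × 1.944 = 53.6 knots

53.6 knots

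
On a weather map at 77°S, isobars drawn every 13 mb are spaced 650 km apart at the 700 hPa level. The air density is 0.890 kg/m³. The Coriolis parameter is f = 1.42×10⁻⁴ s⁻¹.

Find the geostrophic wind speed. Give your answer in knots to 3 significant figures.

Pressure gradient: |∂P/∂n| = 1300 Pa / 650000 m = 2.00×10⁻³ Pa/m
Geostrophic balance (pressure-gradient force = Coriolis force):
V_g = (1/(fρ)) |∂P/∂n| = 2.00×10⁻³ / (1.42×10⁻⁴ × 0.890) = 15.8 m/s
Converting: 15.8 m/s × 1.944 = 30.8 knots

30.8 knots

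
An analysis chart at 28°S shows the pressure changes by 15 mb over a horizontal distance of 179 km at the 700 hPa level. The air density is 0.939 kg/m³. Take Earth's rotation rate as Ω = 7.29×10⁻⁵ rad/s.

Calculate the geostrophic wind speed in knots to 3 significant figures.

Coriolis parameter at 28°S:
f = 2Ω sin φ = 2 × 7.29×10⁻⁵ × sin 28° = 6.84×10⁻⁵ s⁻¹
Pressure gradient: |∂P/∂n| = 1500 Pa / 179000 m = 8.38×10⁻³ Pa/m
Geostrophic balance (pressure-gradient force = Coriolis force):
V_g = (1/(fρ)) |∂P/∂n| = 8.38×10⁻³ / (6.84×10⁻⁵ × 0.939) = 130 m/s
Converting: 130 m/s × 1.944 = 253 knots

253 knots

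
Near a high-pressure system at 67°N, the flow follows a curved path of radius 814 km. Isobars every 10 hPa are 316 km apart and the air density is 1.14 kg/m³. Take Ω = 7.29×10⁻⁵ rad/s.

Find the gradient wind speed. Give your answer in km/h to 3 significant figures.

Coriolis parameter at 67°N:
f = 2Ω sin φ = 2 × 7.29×10⁻⁵ × sin 67° = 1.34×10⁻⁴ s⁻¹
Pressure gradient: |∂P/∂n| = 1000 Pa / 316000 m = 3.16×10⁻³ Pa/m
Geostrophic speed: V_g = |∂P/∂n|/(fρ) = 3.16×10⁻³/(1.34×10⁻⁴ × 1.14) = 20.7 m/s
Around a high, pressure-gradient force acts outward with centrifugal, so Coriolis balances both:
fV = (1/ρ)|∂P/∂n| + V²/R  →  V² − fR·V + fR·V_g = 0
With fR = 1.34×10⁻⁴ × 814×10³ m = 109 m/s:
V = [fR − √((fR)² − 4 fR V_g)]/2 = [109 − √(109² − 4×109×20.7)]/2 = 27.7 m/s
Supergeostrophic (V > V_g = 20.7 m/s), as expected around a high.
Converting: 27.7 m/s × 3.6 = 99.8 km/h

99.8 km/h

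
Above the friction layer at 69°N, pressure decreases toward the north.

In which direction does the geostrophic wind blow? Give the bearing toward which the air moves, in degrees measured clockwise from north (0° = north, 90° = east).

The pressure-gradient force points toward the north (bearing 000°).
Geostrophic balance: in the Northern Hemisphere the Coriolis force deflects motion to the right, so the geostrophic wind blows 90° to the right of the pressure-gradient force (low pressure on the left).
Rotating 000° by 90° clockwise gives 090° — the wind blows toward the east.

090°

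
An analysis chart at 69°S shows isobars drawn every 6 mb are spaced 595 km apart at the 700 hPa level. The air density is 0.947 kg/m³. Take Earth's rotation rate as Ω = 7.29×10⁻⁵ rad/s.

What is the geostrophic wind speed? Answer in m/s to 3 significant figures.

Coriolis parameter at 69°S:
f = 2Ω sin φ = 2 × 7.29×10⁻⁵ × sin 69° = 1.36×10⁻⁴ s⁻¹
Pressure gradient: |∂P/∂n| = 600 Pa / 595000 m = 1.01×10⁻³ Pa/m
Geostrophic balance (pressure-gradient force = Coriolis force):
V_g = (1/(fρ)) |∂P/∂n| = 1.01×10⁻³ / (1.36×10⁻⁴ × 0.947) = 7.82 m/s

7.82 m/s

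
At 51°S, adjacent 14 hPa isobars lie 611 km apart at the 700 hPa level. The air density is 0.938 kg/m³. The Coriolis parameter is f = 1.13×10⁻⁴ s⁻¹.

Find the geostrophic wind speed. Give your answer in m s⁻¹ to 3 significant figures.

Pressure gradient: |∂P/∂n| = 1400 Pa / 611000 m = 2.29×10⁻³ Pa/m
Geostrophic balance (pressure-gradient force = Coriolis force):
V_g = (1/(fρ)) |∂P/∂n| = 2.29×10⁻³ / (1.13×10⁻⁴ × 0.938) = 21.6 m/s

21.6 m s⁻¹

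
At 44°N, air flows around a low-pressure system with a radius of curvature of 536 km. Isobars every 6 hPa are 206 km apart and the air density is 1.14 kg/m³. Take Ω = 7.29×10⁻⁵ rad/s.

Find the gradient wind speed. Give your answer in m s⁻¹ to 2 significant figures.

19 m s⁻¹

Coriolis parameter at 44°N:
f = 2Ω sin φ = 2 × 7.29×10⁻⁵ × sin 44° = 1.01×10⁻⁴ s⁻¹
Pressure gradient: |∂P/∂n| = 600 Pa / 206000 m = 2.91×10⁻³ Pa/m
Geostrophic speed: V_g = |∂P/∂n|/(fρ) = 2.91×10⁻³/(1.01×10⁻⁴ × 1.14) = 25.2 m/s
Around a low, centrifugal force acts outward with Coriolis, so pressure-gradient force balances both:
(1/ρ)|∂P/∂n| = fV + V²/R  →  V² + fR·V − fR·V_g = 0
With fR = 1.01×10⁻⁴ × 536×10³ m = 54.3 m/s:
V = [−fR + √((fR)² + 4 fR V_g)]/2 = [−54.3 + √(54.3² + 4×54.3×25.2)]/2 = 18.8 m/s
Subgeostrophic (V < V_g = 25.2 m/s), as expected around a low.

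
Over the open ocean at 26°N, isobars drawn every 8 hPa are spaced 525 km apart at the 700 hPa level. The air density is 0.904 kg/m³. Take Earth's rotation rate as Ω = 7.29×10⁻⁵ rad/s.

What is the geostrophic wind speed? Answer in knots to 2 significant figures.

Coriolis parameter at 26°N:
f = 2Ω sin φ = 2 × 7.29×10⁻⁵ × sin 26° = 6.39×10⁻⁵ s⁻¹
Pressure gradient: |∂P/∂n| = 800 Pa / 525000 m = 1.52×10⁻³ Pa/m
Geostrophic balance (pressure-gradient force = Coriolis force):
V_g = (1/(fρ)) |∂P/∂n| = 1.52×10⁻³ / (6.39×10⁻⁵ × 0.904) = 26.4 m/s
Converting: 26.4 m/s × 1.944 = 51 knots

51 knots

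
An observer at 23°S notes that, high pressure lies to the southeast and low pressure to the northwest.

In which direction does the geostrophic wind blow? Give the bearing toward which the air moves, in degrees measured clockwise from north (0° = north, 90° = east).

The pressure-gradient force points toward the northwest (bearing 315°).
Geostrophic balance: in the Southern Hemisphere the Coriolis force deflects motion to the left, so the geostrophic wind blows 90° to the left of the pressure-gradient force (low pressure on the right).
Rotating 315° by 90° counterclockwise gives 225° — the wind blows toward the southwest.

225°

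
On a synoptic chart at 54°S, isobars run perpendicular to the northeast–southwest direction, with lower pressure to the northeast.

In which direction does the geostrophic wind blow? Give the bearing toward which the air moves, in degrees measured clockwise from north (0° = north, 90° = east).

The pressure-gradient force points toward the northeast (bearing 045°).
Geostrophic balance: in the Southern Hemisphere the Coriolis force deflects motion to the left, so the geostrophic wind blows 90° to the left of the pressure-gradient force (low pressure on the right).
Rotating 045° by 90° counterclockwise gives 315° — the wind blows toward the northwest.

315°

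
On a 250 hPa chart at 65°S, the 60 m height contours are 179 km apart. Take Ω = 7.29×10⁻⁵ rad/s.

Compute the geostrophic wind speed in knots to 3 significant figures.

48.4 knots

Coriolis parameter at 65°S:
f = 2Ω sin φ = 2 × 7.29×10⁻⁵ × sin 65° = 1.32×10⁻⁴ s⁻¹
Height gradient: |∂Z/∂n| = 60 m / 179000 m = 3.35×10⁻⁴
On a pressure surface, geostrophic balance gives V_g = (g/f)|∂Z/∂n|:
V_g = 9.81 × 3.35×10⁻⁴ / 1.32×10⁻⁴ = 24.9 m/s
Converting: 24.9 m/s × 1.944 = 48.4 knots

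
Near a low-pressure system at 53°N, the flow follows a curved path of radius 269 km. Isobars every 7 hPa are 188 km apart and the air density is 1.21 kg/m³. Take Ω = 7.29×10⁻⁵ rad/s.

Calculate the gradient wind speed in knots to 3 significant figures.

33.2 knots

Coriolis parameter at 53°N:
f = 2Ω sin φ = 2 × 7.29×10⁻⁵ × sin 53° = 1.16×10⁻⁴ s⁻¹
Pressure gradient: |∂P/∂n| = 700 Pa / 188000 m = 3.72×10⁻³ Pa/m
Geostrophic speed: V_g = |∂P/∂n|/(fρ) = 3.72×10⁻³/(1.16×10⁻⁴ × 1.21) = 26.4 m/s
Around a low, centrifugal force acts outward with Coriolis, so pressure-gradient force balances both:
(1/ρ)|∂P/∂n| = fV + V²/R  →  V² + fR·V − fR·V_g = 0
With fR = 1.16×10⁻⁴ × 269×10³ m = 31.3 m/s:
V = [−fR + √((fR)² + 4 fR V_g)]/2 = [−31.3 + √(31.3² + 4×31.3×26.4)]/2 = 17.1 m/s
Subgeostrophic (V < V_g = 26.4 m/s), as expected around a low.
Converting: 17.1 m/s × 1.944 = 33.2 knots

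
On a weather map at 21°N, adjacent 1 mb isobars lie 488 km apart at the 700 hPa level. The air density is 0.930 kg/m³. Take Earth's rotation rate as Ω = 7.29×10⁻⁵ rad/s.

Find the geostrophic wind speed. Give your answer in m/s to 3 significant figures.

4.22 m/s

Coriolis parameter at 21°N:
f = 2Ω sin φ = 2 × 7.29×10⁻⁵ × sin 21° = 5.23×10⁻⁵ s⁻¹
Pressure gradient: |∂P/∂n| = 100 Pa / 488000 m = 2.05×10⁻⁴ Pa/m
Geostrophic balance (pressure-gradient force = Coriolis force):
V_g = (1/(fρ)) |∂P/∂n| = 2.05×10⁻⁴ / (5.23×10⁻⁵ × 0.930) = 4.22 m/s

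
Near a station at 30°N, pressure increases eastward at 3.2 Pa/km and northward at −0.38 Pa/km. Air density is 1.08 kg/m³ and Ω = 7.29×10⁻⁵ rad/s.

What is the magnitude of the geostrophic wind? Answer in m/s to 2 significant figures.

41 m/s

Coriolis parameter at 30°N:
f = 2Ω sin φ = 2 × 7.29×10⁻⁵ × sin 30° = 7.29×10⁻⁵ s⁻¹
Component geostrophic relations (x east, y north):
u_g = −(1/(fρ)) ∂P/∂y,  v_g = (1/(fρ)) ∂P/∂x
u_g = −(−0.38×10⁻³)/(7.29×10⁻⁵ × 1.08) = 4.83 m/s;  v_g = (3.2×10⁻³)/(7.29×10⁻⁵ × 1.08) = 40.6 m/s
|V_g| = √(u_g² + v_g²) = 40.9 m/s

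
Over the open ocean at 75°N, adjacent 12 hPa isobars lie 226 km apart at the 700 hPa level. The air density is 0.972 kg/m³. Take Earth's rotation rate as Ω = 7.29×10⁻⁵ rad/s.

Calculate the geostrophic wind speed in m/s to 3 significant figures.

Coriolis parameter at 75°N:
f = 2Ω sin φ = 2 × 7.29×10⁻⁵ × sin 75° = 1.41×10⁻⁴ s⁻¹
Pressure gradient: |∂P/∂n| = 1200 Pa / 226000 m = 5.31×10⁻³ Pa/m
Geostrophic balance (pressure-gradient force = Coriolis force):
V_g = (1/(fρ)) |∂P/∂n| = 5.31×10⁻³ / (1.41×10⁻⁴ × 0.972) = 38.8 m/s

38.8 m/s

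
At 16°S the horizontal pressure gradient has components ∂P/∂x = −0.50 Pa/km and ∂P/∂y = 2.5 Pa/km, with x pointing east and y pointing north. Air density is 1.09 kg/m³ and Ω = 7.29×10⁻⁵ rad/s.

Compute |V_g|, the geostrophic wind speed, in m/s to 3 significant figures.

58.2 m/s

Coriolis parameter at 16°S:
f = 2Ω sin φ = 2 × 7.29×10⁻⁵ × sin 16° = 4.02×10⁻⁵ s⁻¹
In the Southern Hemisphere f is negative: f = −4.02×10⁻⁵ s⁻¹.
Component geostrophic relations (x east, y north):
u_g = −(1/(fρ)) ∂P/∂y,  v_g = (1/(fρ)) ∂P/∂x
u_g = −(2.5×10⁻³)/(−4.02×10⁻⁵ × 1.09) = 57.1 m/s;  v_g = (−0.50×10⁻³)/(−4.02×10⁻⁵ × 1.09) = 11.4 m/s
|V_g| = √(u_g² + v_g²) = 58.2 m/s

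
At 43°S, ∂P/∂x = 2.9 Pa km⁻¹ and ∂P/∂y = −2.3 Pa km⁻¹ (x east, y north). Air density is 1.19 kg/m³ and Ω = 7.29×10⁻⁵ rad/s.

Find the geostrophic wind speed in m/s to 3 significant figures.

31.3 m/s

Coriolis parameter at 43°S:
f = 2Ω sin φ = 2 × 7.29×10⁻⁵ × sin 43° = 9.94×10⁻⁵ s⁻¹
In the Southern Hemisphere f is negative: f = −9.94×10⁻⁵ s⁻¹.
Component geostrophic relations (x east, y north):
u_g = −(1/(fρ)) ∂P/∂y,  v_g = (1/(fρ)) ∂P/∂x
u_g = −(−2.3×10⁻³)/(−9.94×10⁻⁵ × 1.19) = −19.4 m/s;  v_g = (2.9×10⁻³)/(−9.94×10⁻⁵ × 1.19) = −24.5 m/s
|V_g| = √(u_g² + v_g²) = 31.3 m/s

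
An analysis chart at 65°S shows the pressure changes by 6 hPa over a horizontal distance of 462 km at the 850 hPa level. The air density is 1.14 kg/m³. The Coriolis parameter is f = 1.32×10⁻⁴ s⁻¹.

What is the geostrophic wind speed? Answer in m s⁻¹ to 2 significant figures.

Pressure gradient: |∂P/∂n| = 600 Pa / 462000 m = 1.30×10⁻³ Pa/m
Geostrophic balance (pressure-gradient force = Coriolis force):
V_g = (1/(fρ)) |∂P/∂n| = 1.30×10⁻³ / (1.32×10⁻⁴ × 1.14) = 8.63 m/s

8.6 m s⁻¹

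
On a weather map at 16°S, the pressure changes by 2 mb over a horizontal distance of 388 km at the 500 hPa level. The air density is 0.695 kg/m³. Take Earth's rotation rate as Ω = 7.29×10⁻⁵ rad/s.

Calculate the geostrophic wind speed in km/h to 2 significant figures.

66 km/h

Coriolis parameter at 16°S:
f = 2Ω sin φ = 2 × 7.29×10⁻⁵ × sin 16° = 4.02×10⁻⁵ s⁻¹
Pressure gradient: |∂P/∂n| = 200 Pa / 388000 m = 5.15×10⁻⁴ Pa/m
Geostrophic balance (pressure-gradient force = Coriolis force):
V_g = (1/(fρ)) |∂P/∂n| = 5.15×10⁻⁴ / (4.02×10⁻⁵ × 0.695) = 18.5 m/s
Converting: 18.5 m/s × 3.6 = 66 km/h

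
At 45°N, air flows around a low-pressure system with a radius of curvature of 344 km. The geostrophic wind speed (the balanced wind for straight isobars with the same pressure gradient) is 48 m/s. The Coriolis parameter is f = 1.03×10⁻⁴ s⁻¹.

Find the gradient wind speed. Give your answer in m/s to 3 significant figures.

Around a low, centrifugal force acts outward with Coriolis, so pressure-gradient force balances both:
(1/ρ)|∂P/∂n| = fV + V²/R  →  V² + fR·V − fR·V_g = 0
With fR = 1.03×10⁻⁴ × 344×10³ m = 35.4 m/s:
V = [−fR + √((fR)² + 4 fR V_g)]/2 = [−35.4 + √(35.4² + 4×35.4×48)]/2 = 27.2 m/s
Subgeostrophic (V < V_g = 48 m/s), as expected around a low.

27.2 m/s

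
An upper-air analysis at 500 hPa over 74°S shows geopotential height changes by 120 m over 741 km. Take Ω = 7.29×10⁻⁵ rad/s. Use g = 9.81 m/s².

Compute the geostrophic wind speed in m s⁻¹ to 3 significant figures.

Coriolis parameter at 74°S:
f = 2Ω sin φ = 2 × 7.29×10⁻⁵ × sin 74° = 1.40×10⁻⁴ s⁻¹
Height gradient: |∂Z/∂n| = 120 m / 741000 m = 1.62×10⁻⁴
On a pressure surface, geostrophic balance gives V_g = (g/f)|∂Z/∂n|:
V_g = 9.81 × 1.62×10⁻⁴ / 1.40×10⁻⁴ = 11.3 m/s

11.3 m s⁻¹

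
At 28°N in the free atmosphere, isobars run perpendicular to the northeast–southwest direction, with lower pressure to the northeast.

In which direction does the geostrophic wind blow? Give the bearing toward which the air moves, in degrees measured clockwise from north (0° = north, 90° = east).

The pressure-gradient force points toward the northeast (bearing 045°).
Geostrophic balance: in the Northern Hemisphere the Coriolis force deflects motion to the right, so the geostrophic wind blows 90° to the right of the pressure-gradient force (low pressure on the left).
Rotating 045° by 90° clockwise gives 135° — the wind blows toward the southeast.

135°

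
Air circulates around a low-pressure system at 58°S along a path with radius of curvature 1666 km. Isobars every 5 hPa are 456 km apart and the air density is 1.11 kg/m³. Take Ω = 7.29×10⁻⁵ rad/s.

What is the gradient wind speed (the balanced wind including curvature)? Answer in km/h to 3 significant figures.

Coriolis parameter at 58°S:
f = 2Ω sin φ = 2 × 7.29×10⁻⁵ × sin 58° = 1.24×10⁻⁴ s⁻¹
Pressure gradient: |∂P/∂n| = 500 Pa / 456000 m = 1.10×10⁻³ Pa/m
Geostrophic speed: V_g = |∂P/∂n|/(fρ) = 1.10×10⁻³/(1.24×10⁻⁴ × 1.11) = 7.99 m/s
Around a low, centrifugal force acts outward with Coriolis, so pressure-gradient force balances both:
(1/ρ)|∂P/∂n| = fV + V²/R  →  V² + fR·V − fR·V_g = 0
With fR = 1.24×10⁻⁴ × 1666×10³ m = 206 m/s:
V = [−fR + √((fR)² + 4 fR V_g)]/2 = [−206 + √(206² + 4×206×7.99)]/2 = 7.7 m/s
Subgeostrophic (V < V_g = 7.99 m/s), as expected around a low.
Converting: 7.7 m/s × 3.6 = 27.7 km/h

27.7 km/h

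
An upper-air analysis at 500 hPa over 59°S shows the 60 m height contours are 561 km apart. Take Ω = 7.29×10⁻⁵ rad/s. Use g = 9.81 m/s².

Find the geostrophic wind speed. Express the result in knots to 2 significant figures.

Coriolis parameter at 59°S:
f = 2Ω sin φ = 2 × 7.29×10⁻⁵ × sin 59° = 1.25×10⁻⁴ s⁻¹
Height gradient: |∂Z/∂n| = 60 m / 561000 m = 1.07×10⁻⁴
On a pressure surface, geostrophic balance gives V_g = (g/f)|∂Z/∂n|:
V_g = 9.81 × 1.07×10⁻⁴ / 1.25×10⁻⁴ = 8.40 m/s
Converting: 8.40 m/s × 1.944 = 16 knots

16 knots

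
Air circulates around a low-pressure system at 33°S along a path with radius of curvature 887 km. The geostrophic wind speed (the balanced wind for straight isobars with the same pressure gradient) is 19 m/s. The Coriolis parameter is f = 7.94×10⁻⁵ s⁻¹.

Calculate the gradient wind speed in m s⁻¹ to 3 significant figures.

15.6 m s⁻¹

Around a low, centrifugal force acts outward with Coriolis, so pressure-gradient force balances both:
(1/ρ)|∂P/∂n| = fV + V²/R  →  V² + fR·V − fR·V_g = 0
With fR = 7.94×10⁻⁵ × 887×10³ m = 70.4 m/s:
V = [−fR + √((fR)² + 4 fR V_g)]/2 = [−70.4 + √(70.4² + 4×70.4×19)]/2 = 15.6 m/s
Subgeostrophic (V < V_g = 19 m/s), as expected around a low.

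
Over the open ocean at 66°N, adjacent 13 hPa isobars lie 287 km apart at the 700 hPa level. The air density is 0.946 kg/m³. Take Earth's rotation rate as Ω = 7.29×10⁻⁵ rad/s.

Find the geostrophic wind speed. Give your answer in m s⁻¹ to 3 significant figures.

35.9 m s⁻¹

Coriolis parameter at 66°N:
f = 2Ω sin φ = 2 × 7.29×10⁻⁵ × sin 66° = 1.33×10⁻⁴ s⁻¹
Pressure gradient: |∂P/∂n| = 1300 Pa / 287000 m = 4.53×10⁻³ Pa/m
Geostrophic balance (pressure-gradient force = Coriolis force):
V_g = (1/(fρ)) |∂P/∂n| = 4.53×10⁻³ / (1.33×10⁻⁴ × 0.946) = 35.9 m/s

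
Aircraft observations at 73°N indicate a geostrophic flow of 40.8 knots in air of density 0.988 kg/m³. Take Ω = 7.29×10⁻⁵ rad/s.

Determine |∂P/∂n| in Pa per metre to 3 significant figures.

Coriolis parameter at 73°N:
f = 2Ω sin φ = 2 × 7.29×10⁻⁵ × sin 73° = 1.39×10⁻⁴ s⁻¹
Wind speed in SI: 40.8 knots = 21.0 m/s
Geostrophic balance rearranged: |∂P/∂n| = f ρ V_g
|∂P/∂n| = 1.39×10⁻⁴ × 0.988 × 21.0 = 2.89×10⁻³ Pa/m

2.89×10⁻³ Pa/m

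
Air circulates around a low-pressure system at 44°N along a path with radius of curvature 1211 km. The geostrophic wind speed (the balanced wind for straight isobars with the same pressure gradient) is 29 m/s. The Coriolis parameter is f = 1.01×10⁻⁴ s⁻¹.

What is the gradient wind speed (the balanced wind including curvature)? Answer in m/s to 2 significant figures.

Around a low, centrifugal force acts outward with Coriolis, so pressure-gradient force balances both:
(1/ρ)|∂P/∂n| = fV + V²/R  →  V² + fR·V − fR·V_g = 0
With fR = 1.01×10⁻⁴ × 1211×10³ m = 122 m/s:
V = [−fR + √((fR)² + 4 fR V_g)]/2 = [−122 + √(122² + 4×122×29)]/2 = 24.2 m/s
Subgeostrophic (V < V_g = 29 m/s), as expected around a low.

24 m/s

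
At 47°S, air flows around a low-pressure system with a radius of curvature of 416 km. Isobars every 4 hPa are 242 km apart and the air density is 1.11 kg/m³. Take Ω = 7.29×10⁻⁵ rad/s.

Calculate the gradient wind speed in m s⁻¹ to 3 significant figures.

11.2 m s⁻¹

Coriolis parameter at 47°S:
f = 2Ω sin φ = 2 × 7.29×10⁻⁵ × sin 47° = 1.07×10⁻⁴ s⁻¹
Pressure gradient: |∂P/∂n| = 400 Pa / 242000 m = 1.65×10⁻³ Pa/m
Geostrophic speed: V_g = |∂P/∂n|/(fρ) = 1.65×10⁻³/(1.07×10⁻⁴ × 1.11) = 14.0 m/s
Around a low, centrifugal force acts outward with Coriolis, so pressure-gradient force balances both:
(1/ρ)|∂P/∂n| = fV + V²/R  →  V² + fR·V − fR·V_g = 0
With fR = 1.07×10⁻⁴ × 416×10³ m = 44.4 m/s:
V = [−fR + √((fR)² + 4 fR V_g)]/2 = [−44.4 + √(44.4² + 4×44.4×14)]/2 = 11.2 m/s
Subgeostrophic (V < V_g = 14 m/s), as expected around a low.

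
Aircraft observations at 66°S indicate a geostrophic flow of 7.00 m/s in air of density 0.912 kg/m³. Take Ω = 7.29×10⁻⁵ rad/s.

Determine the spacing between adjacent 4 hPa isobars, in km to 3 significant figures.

470 km

Coriolis parameter at 66°S:
f = 2Ω sin φ = 2 × 7.29×10⁻⁵ × sin 66° = 1.33×10⁻⁴ s⁻¹
Geostrophic balance rearranged: |∂P/∂n| = f ρ V_g
|∂P/∂n| = 1.33×10⁻⁴ × 0.912 × 7.00 = 8.50×10⁻⁴ Pa/m
Isobar spacing: Δn = ΔP/|∂P/∂n| = 400 Pa / 8.50×10⁻⁴ Pa/m = 470413 m ≈ 470 km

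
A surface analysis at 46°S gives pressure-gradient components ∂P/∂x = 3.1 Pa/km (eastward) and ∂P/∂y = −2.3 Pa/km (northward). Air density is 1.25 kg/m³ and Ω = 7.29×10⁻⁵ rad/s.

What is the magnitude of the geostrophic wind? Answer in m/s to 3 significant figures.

29.4 m/s

Coriolis parameter at 46°S:
f = 2Ω sin φ = 2 × 7.29×10⁻⁵ × sin 46° = 1.05×10⁻⁴ s⁻¹
In the Southern Hemisphere f is negative: f = −1.05×10⁻⁴ s⁻¹.
Component geostrophic relations (x east, y north):
u_g = −(1/(fρ)) ∂P/∂y,  v_g = (1/(fρ)) ∂P/∂x
u_g = −(−2.3×10⁻³)/(−1.05×10⁻⁴ × 1.25) = −17.5 m/s;  v_g = (3.1×10⁻³)/(−1.05×10⁻⁴ × 1.25) = −23.6 m/s
|V_g| = √(u_g² + v_g²) = 29.4 m/s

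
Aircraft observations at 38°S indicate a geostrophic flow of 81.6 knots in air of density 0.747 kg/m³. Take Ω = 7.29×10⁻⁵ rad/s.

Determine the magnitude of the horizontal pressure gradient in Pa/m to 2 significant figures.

2.8×10⁻³ Pa/m

Coriolis parameter at 38°S:
f = 2Ω sin φ = 2 × 7.29×10⁻⁵ × sin 38° = 8.98×10⁻⁵ s⁻¹
Wind speed in SI: 81.6 knots = 42.0 m/s
Geostrophic balance rearranged: |∂P/∂n| = f ρ V_g
|∂P/∂n| = 8.98×10⁻⁵ × 0.747 × 42.0 = 2.81×10⁻³ Pa/m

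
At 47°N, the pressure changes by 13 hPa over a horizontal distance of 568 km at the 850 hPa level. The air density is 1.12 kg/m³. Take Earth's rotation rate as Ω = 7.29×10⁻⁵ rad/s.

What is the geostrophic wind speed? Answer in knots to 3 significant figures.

Coriolis parameter at 47°N:
f = 2Ω sin φ = 2 × 7.29×10⁻⁵ × sin 47° = 1.07×10⁻⁴ s⁻¹
Pressure gradient: |∂P/∂n| = 1300 Pa / 568000 m = 2.29×10⁻³ Pa/m
Geostrophic balance (pressure-gradient force = Coriolis force):
V_g = (1/(fρ)) |∂P/∂n| = 2.29×10⁻³ / (1.07×10⁻⁴ × 1.12) = 19.2 m/s
Converting: 19.2 m/s × 1.944 = 37.3 knots

37.3 knots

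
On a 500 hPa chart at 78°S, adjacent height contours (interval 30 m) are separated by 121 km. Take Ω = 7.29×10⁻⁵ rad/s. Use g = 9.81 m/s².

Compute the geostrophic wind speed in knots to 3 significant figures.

Coriolis parameter at 78°S:
f = 2Ω sin φ = 2 × 7.29×10⁻⁵ × sin 78° = 1.43×10⁻⁴ s⁻¹
Height gradient: |∂Z/∂n| = 30 m / 121000 m = 2.48×10⁻⁴
On a pressure surface, geostrophic balance gives V_g = (g/f)|∂Z/∂n|:
V_g = 9.81 × 2.48×10⁻⁴ / 1.43×10⁻⁴ = 17.1 m/s
Converting: 17.1 m/s × 1.944 = 33.2 knots

33.2 knots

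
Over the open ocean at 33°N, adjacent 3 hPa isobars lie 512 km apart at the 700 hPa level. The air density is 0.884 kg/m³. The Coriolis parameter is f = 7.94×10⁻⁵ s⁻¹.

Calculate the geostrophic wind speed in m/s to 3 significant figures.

8.35 m/s

Pressure gradient: |∂P/∂n| = 300 Pa / 512000 m = 5.86×10⁻⁴ Pa/m
Geostrophic balance (pressure-gradient force = Coriolis force):
V_g = (1/(fρ)) |∂P/∂n| = 5.86×10⁻⁴ / (7.94×10⁻⁵ × 0.884) = 8.35 m/s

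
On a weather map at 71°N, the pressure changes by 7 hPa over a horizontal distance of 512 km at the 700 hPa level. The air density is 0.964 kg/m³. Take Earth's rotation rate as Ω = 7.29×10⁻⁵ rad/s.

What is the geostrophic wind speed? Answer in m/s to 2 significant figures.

Coriolis parameter at 71°N:
f = 2Ω sin φ = 2 × 7.29×10⁻⁵ × sin 71° = 1.38×10⁻⁴ s⁻¹
Pressure gradient: |∂P/∂n| = 700 Pa / 512000 m = 1.37×10⁻³ Pa/m
Geostrophic balance (pressure-gradient force = Coriolis force):
V_g = (1/(fρ)) |∂P/∂n| = 1.37×10⁻³ / (1.38×10⁻⁴ × 0.964) = 10.3 m/s

10 m/s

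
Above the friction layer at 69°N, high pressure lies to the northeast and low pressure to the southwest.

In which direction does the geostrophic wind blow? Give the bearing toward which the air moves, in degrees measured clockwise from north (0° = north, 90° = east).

315°

The pressure-gradient force points toward the southwest (bearing 225°).
Geostrophic balance: in the Northern Hemisphere the Coriolis force deflects motion to the right, so the geostrophic wind blows 90° to the right of the pressure-gradient force (low pressure on the left).
Rotating 225° by 90° clockwise gives 315° — the wind blows toward the northwest.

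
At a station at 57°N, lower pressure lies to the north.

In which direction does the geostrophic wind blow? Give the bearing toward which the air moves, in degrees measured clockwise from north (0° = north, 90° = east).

090°

The pressure-gradient force points toward the north (bearing 000°).
Geostrophic balance: in the Northern Hemisphere the Coriolis force deflects motion to the right, so the geostrophic wind blows 90° to the right of the pressure-gradient force (low pressure on the left).
Rotating 000° by 90° clockwise gives 090° — the wind blows toward the east.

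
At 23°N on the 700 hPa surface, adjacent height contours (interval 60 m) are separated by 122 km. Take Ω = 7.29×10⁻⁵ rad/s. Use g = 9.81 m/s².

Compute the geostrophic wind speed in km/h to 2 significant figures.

300 km/h

Coriolis parameter at 23°N:
f = 2Ω sin φ = 2 × 7.29×10⁻⁵ × sin 23° = 5.70×10⁻⁵ s⁻¹
Height gradient: |∂Z/∂n| = 60 m / 122000 m = 4.92×10⁻⁴
On a pressure surface, geostrophic balance gives V_g = (g/f)|∂Z/∂n|:
V_g = 9.81 × 4.92×10⁻⁴ / 5.70×10⁻⁵ = 84.7 m/s
Converting: 84.7 m/s × 3.6 = 300 km/h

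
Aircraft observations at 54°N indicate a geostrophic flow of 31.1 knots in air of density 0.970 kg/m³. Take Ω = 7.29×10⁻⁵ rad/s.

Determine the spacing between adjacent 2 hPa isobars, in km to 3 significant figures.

Coriolis parameter at 54°N:
f = 2Ω sin φ = 2 × 7.29×10⁻⁵ × sin 54° = 1.18×10⁻⁴ s⁻¹
Wind speed in SI: 31.1 knots = 16.0 m/s
Geostrophic balance rearranged: |∂P/∂n| = f ρ V_g
|∂P/∂n| = 1.18×10⁻⁴ × 0.970 × 16.0 = 1.83×10⁻³ Pa/m
Isobar spacing: Δn = ΔP/|∂P/∂n| = 200 Pa / 1.83×10⁻³ Pa/m = 109256 m ≈ 109 km

109 km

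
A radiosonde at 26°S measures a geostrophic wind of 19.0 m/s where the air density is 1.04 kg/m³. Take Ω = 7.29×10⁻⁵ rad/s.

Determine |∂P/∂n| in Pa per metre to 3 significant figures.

1.26×10⁻³ Pa/m

Coriolis parameter at 26°S:
f = 2Ω sin φ = 2 × 7.29×10⁻⁵ × sin 26° = 6.39×10⁻⁵ s⁻¹
Geostrophic balance rearranged: |∂P/∂n| = f ρ V_g
|∂P/∂n| = 6.39×10⁻⁵ × 1.04 × 19.0 = 1.26×10⁻³ Pa/m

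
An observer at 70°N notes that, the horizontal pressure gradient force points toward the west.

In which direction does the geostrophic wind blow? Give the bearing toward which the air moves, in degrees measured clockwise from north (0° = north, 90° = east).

000°

The pressure-gradient force points toward the west (bearing 270°).
Geostrophic balance: in the Northern Hemisphere the Coriolis force deflects motion to the right, so the geostrophic wind blows 90° to the right of the pressure-gradient force (low pressure on the left).
Rotating 270° by 90° clockwise gives 000° — the wind blows toward the north.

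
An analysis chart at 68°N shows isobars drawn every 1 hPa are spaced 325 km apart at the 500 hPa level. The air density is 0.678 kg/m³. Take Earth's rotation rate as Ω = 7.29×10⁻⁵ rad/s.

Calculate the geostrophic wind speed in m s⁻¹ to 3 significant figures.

3.36 m s⁻¹

Coriolis parameter at 68°N:
f = 2Ω sin φ = 2 × 7.29×10⁻⁵ × sin 68° = 1.35×10⁻⁴ s⁻¹
Pressure gradient: |∂P/∂n| = 100 Pa / 325000 m = 3.08×10⁻⁴ Pa/m
Geostrophic balance (pressure-gradient force = Coriolis force):
V_g = (1/(fρ)) |∂P/∂n| = 3.08×10⁻⁴ / (1.35×10⁻⁴ × 0.678) = 3.36 m/s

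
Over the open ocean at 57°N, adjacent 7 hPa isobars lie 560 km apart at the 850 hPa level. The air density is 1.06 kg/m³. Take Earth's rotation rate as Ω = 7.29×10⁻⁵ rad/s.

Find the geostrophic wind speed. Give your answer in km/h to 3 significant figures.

34.7 km/h

Coriolis parameter at 57°N:
f = 2Ω sin φ = 2 × 7.29×10⁻⁵ × sin 57° = 1.22×10⁻⁴ s⁻¹
Pressure gradient: |∂P/∂n| = 700 Pa / 560000 m = 1.25×10⁻³ Pa/m
Geostrophic balance (pressure-gradient force = Coriolis force):
V_g = (1/(fρ)) |∂P/∂n| = 1.25×10⁻³ / (1.22×10⁻⁴ × 1.06) = 9.64 m/s
Converting: 9.64 m/s × 3.6 = 34.7 km/h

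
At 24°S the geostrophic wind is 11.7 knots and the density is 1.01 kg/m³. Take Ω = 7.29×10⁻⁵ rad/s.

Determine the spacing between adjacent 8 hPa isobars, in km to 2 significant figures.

Coriolis parameter at 24°S:
f = 2Ω sin φ = 2 × 7.29×10⁻⁵ × sin 24° = 5.93×10⁻⁵ s⁻¹
Wind speed in SI: 11.7 knots = 6.02 m/s
Geostrophic balance rearranged: |∂P/∂n| = f ρ V_g
|∂P/∂n| = 5.93×10⁻⁵ × 1.01 × 6.02 = 3.61×10⁻⁴ Pa/m
Isobar spacing: Δn = ΔP/|∂P/∂n| = 800 Pa / 3.61×10⁻⁴ Pa/m = 2219084 m ≈ 2200 km

2200 km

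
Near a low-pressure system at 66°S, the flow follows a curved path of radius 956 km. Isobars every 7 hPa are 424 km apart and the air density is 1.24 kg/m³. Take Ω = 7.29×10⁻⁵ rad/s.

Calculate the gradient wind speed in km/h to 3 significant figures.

33.5 km/h

Coriolis parameter at 66°S:
f = 2Ω sin φ = 2 × 7.29×10⁻⁵ × sin 66° = 1.33×10⁻⁴ s⁻¹
Pressure gradient: |∂P/∂n| = 700 Pa / 424000 m = 1.65×10⁻³ Pa/m
Geostrophic speed: V_g = |∂P/∂n|/(fρ) = 1.65×10⁻³/(1.33×10⁻⁴ × 1.24) = 10.00 m/s
Around a low, centrifugal force acts outward with Coriolis, so pressure-gradient force balances both:
(1/ρ)|∂P/∂n| = fV + V²/R  →  V² + fR·V − fR·V_g = 0
With fR = 1.33×10⁻⁴ × 956×10³ m = 127 m/s:
V = [−fR + √((fR)² + 4 fR V_g)]/2 = [−127 + √(127² + 4×127×10)]/2 = 9.31 m/s
Subgeostrophic (V < V_g = 10 m/s), as expected around a low.
Converting: 9.31 m/s × 3.6 = 33.5 km/h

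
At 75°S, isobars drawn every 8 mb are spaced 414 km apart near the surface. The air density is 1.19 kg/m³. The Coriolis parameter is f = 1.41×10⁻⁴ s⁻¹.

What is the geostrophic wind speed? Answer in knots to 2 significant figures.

22 knots

Pressure gradient: |∂P/∂n| = 800 Pa / 414000 m = 1.93×10⁻³ Pa/m
Geostrophic balance (pressure-gradient force = Coriolis force):
V_g = (1/(fρ)) |∂P/∂n| = 1.93×10⁻³ / (1.41×10⁻⁴ × 1.19) = 11.5 m/s
Converting: 11.5 m/s × 1.944 = 22 knots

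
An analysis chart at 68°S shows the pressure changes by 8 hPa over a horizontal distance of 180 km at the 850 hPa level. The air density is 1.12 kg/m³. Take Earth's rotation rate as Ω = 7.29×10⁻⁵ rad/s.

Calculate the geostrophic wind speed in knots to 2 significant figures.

57 knots

Coriolis parameter at 68°S:
f = 2Ω sin φ = 2 × 7.29×10⁻⁵ × sin 68° = 1.35×10⁻⁴ s⁻¹
Pressure gradient: |∂P/∂n| = 800 Pa / 180000 m = 4.44×10⁻³ Pa/m
Geostrophic balance (pressure-gradient force = Coriolis force):
V_g = (1/(fρ)) |∂P/∂n| = 4.44×10⁻³ / (1.35×10⁻⁴ × 1.12) = 29.4 m/s
Converting: 29.4 m/s × 1.944 = 57 knots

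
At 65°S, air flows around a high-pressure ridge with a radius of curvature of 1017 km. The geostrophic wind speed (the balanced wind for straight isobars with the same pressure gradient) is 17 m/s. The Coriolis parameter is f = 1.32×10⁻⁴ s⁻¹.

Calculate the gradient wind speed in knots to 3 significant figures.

38.8 knots

Around a high, pressure-gradient force acts outward with centrifugal, so Coriolis balances both:
fV = (1/ρ)|∂P/∂n| + V²/R  →  V² − fR·V + fR·V_g = 0
With fR = 1.32×10⁻⁴ × 1017×10³ m = 134 m/s:
V = [fR − √((fR)² − 4 fR V_g)]/2 = [134 − √(134² − 4×134×17)]/2 = 20 m/s
Supergeostrophic (V > V_g = 17 m/s), as expected around a high.
Converting: 20 m/s × 1.944 = 38.8 knots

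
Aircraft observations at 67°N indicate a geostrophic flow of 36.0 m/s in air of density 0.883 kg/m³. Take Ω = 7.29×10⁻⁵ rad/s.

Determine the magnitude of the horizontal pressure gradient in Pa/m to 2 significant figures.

Coriolis parameter at 67°N:
f = 2Ω sin φ = 2 × 7.29×10⁻⁵ × sin 67° = 1.34×10⁻⁴ s⁻¹
Geostrophic balance rearranged: |∂P/∂n| = f ρ V_g
|∂P/∂n| = 1.34×10⁻⁴ × 0.883 × 36.0 = 4.27×10⁻³ Pa/m

4.3×10⁻³ Pa/m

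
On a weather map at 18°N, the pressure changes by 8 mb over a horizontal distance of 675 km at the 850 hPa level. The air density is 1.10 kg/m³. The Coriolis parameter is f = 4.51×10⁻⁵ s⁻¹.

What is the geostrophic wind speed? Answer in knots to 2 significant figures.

46 knots

Pressure gradient: |∂P/∂n| = 800 Pa / 675000 m = 1.19×10⁻³ Pa/m
Geostrophic balance (pressure-gradient force = Coriolis force):
V_g = (1/(fρ)) |∂P/∂n| = 1.19×10⁻³ / (4.51×10⁻⁵ × 1.10) = 23.9 m/s
Converting: 23.9 m/s × 1.944 = 46 knots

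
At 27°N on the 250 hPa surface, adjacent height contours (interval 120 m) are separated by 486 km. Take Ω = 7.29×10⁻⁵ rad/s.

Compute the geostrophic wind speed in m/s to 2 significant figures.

37 m/s

Coriolis parameter at 27°N:
f = 2Ω sin φ = 2 × 7.29×10⁻⁵ × sin 27° = 6.62×10⁻⁵ s⁻¹
Height gradient: |∂Z/∂n| = 120 m / 486000 m = 2.47×10⁻⁴
On a pressure surface, geostrophic balance gives V_g = (g/f)|∂Z/∂n|:
V_g = 9.81 × 2.47×10⁻⁴ / 6.62×10⁻⁵ = 36.6 m/s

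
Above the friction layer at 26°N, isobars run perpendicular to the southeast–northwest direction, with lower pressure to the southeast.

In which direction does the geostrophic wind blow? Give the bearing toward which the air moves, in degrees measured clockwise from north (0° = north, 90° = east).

The pressure-gradient force points toward the southeast (bearing 135°).
Geostrophic balance: in the Northern Hemisphere the Coriolis force deflects motion to the right, so the geostrophic wind blows 90° to the right of the pressure-gradient force (low pressure on the left).
Rotating 135° by 90° clockwise gives 225° — the wind blows toward the southwest.

225°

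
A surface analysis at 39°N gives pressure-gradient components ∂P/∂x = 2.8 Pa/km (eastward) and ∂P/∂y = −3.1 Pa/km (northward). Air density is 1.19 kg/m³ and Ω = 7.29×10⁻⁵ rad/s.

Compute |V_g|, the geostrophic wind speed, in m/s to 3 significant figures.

38.3 m/s

Coriolis parameter at 39°N:
f = 2Ω sin φ = 2 × 7.29×10⁻⁵ × sin 39° = 9.18×10⁻⁵ s⁻¹
Component geostrophic relations (x east, y north):
u_g = −(1/(fρ)) ∂P/∂y,  v_g = (1/(fρ)) ∂P/∂x
u_g = −(−3.1×10⁻³)/(9.18×10⁻⁵ × 1.19) = 28.4 m/s;  v_g = (2.8×10⁻³)/(9.18×10⁻⁵ × 1.19) = 25.6 m/s
|V_g| = √(u_g² + v_g²) = 38.3 m/s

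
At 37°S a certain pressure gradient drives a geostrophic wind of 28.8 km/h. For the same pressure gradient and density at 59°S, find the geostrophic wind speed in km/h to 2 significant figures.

20 km/h

With the same pressure gradient and density, V_g ∝ 1/f ∝ 1/sin φ.
V₂ = V₁ · sin φ₁ / sin φ₂ = 28.8 × sin 37° / sin 59°
V₂ = 28.8 × 0.6018/0.8572 = 20 km/h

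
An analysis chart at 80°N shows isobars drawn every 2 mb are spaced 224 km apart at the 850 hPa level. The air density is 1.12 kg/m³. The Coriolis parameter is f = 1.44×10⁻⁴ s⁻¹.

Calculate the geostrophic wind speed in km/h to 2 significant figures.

20 km/h

Pressure gradient: |∂P/∂n| = 200 Pa / 224000 m = 8.93×10⁻⁴ Pa/m
Geostrophic balance (pressure-gradient force = Coriolis force):
V_g = (1/(fρ)) |∂P/∂n| = 8.93×10⁻⁴ / (1.44×10⁻⁴ × 1.12) = 5.54 m/s
Converting: 5.54 m/s × 3.6 = 20 km/h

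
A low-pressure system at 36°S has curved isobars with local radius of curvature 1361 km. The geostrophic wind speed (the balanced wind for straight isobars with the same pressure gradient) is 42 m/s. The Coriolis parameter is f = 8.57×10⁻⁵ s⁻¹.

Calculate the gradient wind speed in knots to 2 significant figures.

64 knots

Around a low, centrifugal force acts outward with Coriolis, so pressure-gradient force balances both:
(1/ρ)|∂P/∂n| = fV + V²/R  →  V² + fR·V − fR·V_g = 0
With fR = 8.57×10⁻⁵ × 1361×10³ m = 117 m/s:
V = [−fR + √((fR)² + 4 fR V_g)]/2 = [−117 + √(117² + 4×117×42)]/2 = 32.8 m/s
Subgeostrophic (V < V_g = 42 m/s), as expected around a low.
Converting: 32.8 m/s × 1.944 = 64 knots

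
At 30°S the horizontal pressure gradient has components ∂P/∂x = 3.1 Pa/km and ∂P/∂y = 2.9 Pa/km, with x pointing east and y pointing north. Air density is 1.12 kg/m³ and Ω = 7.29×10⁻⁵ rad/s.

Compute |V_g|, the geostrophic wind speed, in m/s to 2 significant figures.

Coriolis parameter at 30°S:
f = 2Ω sin φ = 2 × 7.29×10⁻⁵ × sin 30° = 7.29×10⁻⁵ s⁻¹
In the Southern Hemisphere f is negative: f = −7.29×10⁻⁵ s⁻¹.
Component geostrophic relations (x east, y north):
u_g = −(1/(fρ)) ∂P/∂y,  v_g = (1/(fρ)) ∂P/∂x
u_g = −(2.9×10⁻³)/(−7.29×10⁻⁵ × 1.12) = 35.5 m/s;  v_g = (3.1×10⁻³)/(−7.29×10⁻⁵ × 1.12) = −38.0 m/s
|V_g| = √(u_g² + v_g²) = 52.0 m/s

52 m/s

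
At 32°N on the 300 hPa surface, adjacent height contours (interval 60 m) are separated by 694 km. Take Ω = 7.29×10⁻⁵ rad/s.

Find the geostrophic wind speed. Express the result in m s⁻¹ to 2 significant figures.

Coriolis parameter at 32°N:
f = 2Ω sin φ = 2 × 7.29×10⁻⁵ × sin 32° = 7.73×10⁻⁵ s⁻¹
Height gradient: |∂Z/∂n| = 60 m / 694000 m = 8.65×10⁻⁵
On a pressure surface, geostrophic balance gives V_g = (g/f)|∂Z/∂n|:
V_g = 9.81 × 8.65×10⁻⁵ / 7.73×10⁻⁵ = 11.0 m/s

11 m s⁻¹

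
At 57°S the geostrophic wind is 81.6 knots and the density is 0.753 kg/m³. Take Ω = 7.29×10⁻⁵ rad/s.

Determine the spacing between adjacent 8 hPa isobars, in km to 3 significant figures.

Coriolis parameter at 57°S:
f = 2Ω sin φ = 2 × 7.29×10⁻⁵ × sin 57° = 1.22×10⁻⁴ s⁻¹
Wind speed in SI: 81.6 knots = 42.0 m/s
Geostrophic balance rearranged: |∂P/∂n| = f ρ V_g
|∂P/∂n| = 1.22×10⁻⁴ × 0.753 × 42.0 = 3.87×10⁻³ Pa/m
Isobar spacing: Δn = ΔP/|∂P/∂n| = 800 Pa / 3.87×10⁻³ Pa/m = 206975 m ≈ 207 km

207 km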